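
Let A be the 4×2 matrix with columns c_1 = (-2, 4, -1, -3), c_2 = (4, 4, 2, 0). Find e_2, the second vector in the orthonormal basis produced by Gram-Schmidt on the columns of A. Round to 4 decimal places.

e_2 = (0.7459, 0.5425, 0.3729, 0.1017)

c_1 = (-2, 4, -1, -3); ‖c_1‖ = 5.4772, so e_1 = (-0.3651, 0.7303, -0.1826, -0.5477).
e_1·c_2 = (-0.3651)·4 + 0.7303·4 + (-0.1826)·2 + (-0.5477)·0 = 1.0954.
u_2 = c_2 − 1.0954·e_1 = (4.4000, 3.2000, 2.2000, 0.6000).
‖u_2‖ = 5.8992, so e_2 = (0.7459, 0.5425, 0.3729, 0.1017).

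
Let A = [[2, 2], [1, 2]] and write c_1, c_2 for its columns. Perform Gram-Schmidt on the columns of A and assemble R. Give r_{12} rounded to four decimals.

r_{12} = 2.6833

c_1 = (2, 1); ‖c_1‖ = 2.2361, so e_1 = (0.8944, 0.4472).
r_{12} = e_1·c_2 = 2.6833.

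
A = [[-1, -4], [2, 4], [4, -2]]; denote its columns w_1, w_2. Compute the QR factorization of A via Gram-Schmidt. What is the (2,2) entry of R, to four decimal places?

r_{22} = 5.9362

w_1 = (-1, 2, 4); ‖w_1‖ = 4.5826, so e_1 = (-0.2182, 0.4364, 0.8729).
e_1·w_2 = (-0.2182)·(-4) + 0.4364·4 + 0.8729·(-2) = 0.8729.
u_2 = w_2 − 0.8729·e_1 = (-3.8095, 3.6190, -2.7619).
r_{22} = ‖u_2‖ = 5.9362.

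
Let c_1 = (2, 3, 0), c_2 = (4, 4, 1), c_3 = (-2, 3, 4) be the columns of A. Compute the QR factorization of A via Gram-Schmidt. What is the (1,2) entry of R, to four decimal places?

r_{12} = 5.5470

q_1 = c_1/‖c_1‖ = (2, 3, 0)/3.6056 = (0.5547, 0.8321, 0.0000).
r_{12} = q_1·c_2 = 5.5470.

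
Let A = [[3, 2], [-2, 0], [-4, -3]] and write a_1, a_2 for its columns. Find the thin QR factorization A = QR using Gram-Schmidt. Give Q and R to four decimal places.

Q = [[0.5571, 0.1020], [-0.3714, 0.9183], [-0.7428, -0.3826]], R = [[5.3852, 3.3425], [0.0000, 1.3519]]

e_1 = a_1/‖a_1‖ = (3, -2, -4)/5.3852 = (0.5571, -0.3714, -0.7428).
r_{12} = e_1·a_2 = 3.3425.
u_2 = a_2 − 3.3425·e_1 = (0.1379, 1.2414, -0.5172).
‖u_2‖ = 1.3519, so e_2 = (0.1020, 0.9183, -0.3826).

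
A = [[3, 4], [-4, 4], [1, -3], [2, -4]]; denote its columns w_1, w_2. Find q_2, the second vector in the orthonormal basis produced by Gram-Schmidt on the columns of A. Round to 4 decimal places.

w_1 = (3, -4, 1, 2); ‖w_1‖ = 5.4772, so q_1 = (0.5477, -0.7303, 0.1826, 0.3651).
q_1·w_2 = 0.5477·4 + (-0.7303)·4 + 0.1826·(-3) + 0.3651·(-4) = -2.7386.
u_2 = w_2 + 2.7386·q_1 = (5.5000, 2.0000, -2.5000, -3.0000).
‖u_2‖ = 7.0356, so q_2 = (0.7817, 0.2843, -0.3553, -0.4264).

q_2 = (0.7817, 0.2843, -0.3553, -0.4264)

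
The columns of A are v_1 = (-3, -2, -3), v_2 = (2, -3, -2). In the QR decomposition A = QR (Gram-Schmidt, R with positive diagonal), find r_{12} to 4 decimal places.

q_1 = v_1/‖v_1‖ = (-3, -2, -3)/4.6904 = (-0.6396, -0.4264, -0.6396).
r_{12} = q_1·v_2 = 1.2792.

r_{12} = 1.2792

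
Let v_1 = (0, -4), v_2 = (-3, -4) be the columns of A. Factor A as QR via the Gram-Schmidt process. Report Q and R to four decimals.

q_1 = v_1/‖v_1‖ = (0, -4)/4.0000 = (0.0000, -1.0000).
r_{12} = q_1·v_2 = 4.0000.
u_2 = v_2 − 4.0000·q_1 = (-3.0000, 0.0000).
‖u_2‖ = 3.0000, so q_2 = (-1.0000, 0.0000).

Q = [[0.0000, -1.0000], [-1.0000, 0.0000]], R = [[4.0000, 4.0000], [0.0000, 3.0000]]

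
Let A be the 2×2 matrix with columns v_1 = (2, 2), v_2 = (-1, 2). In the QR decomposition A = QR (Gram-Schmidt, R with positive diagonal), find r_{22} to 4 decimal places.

v_1 = (2, 2); ‖v_1‖ = 2.8284, so q_1 = (0.7071, 0.7071).
q_1·v_2 = 0.7071·(-1) + 0.7071·2 = 0.7071.
u_2 = v_2 − 0.7071·q_1 = (-1.5000, 1.5000).
r_{22} = ‖u_2‖ = 2.1213.

r_{22} = 2.1213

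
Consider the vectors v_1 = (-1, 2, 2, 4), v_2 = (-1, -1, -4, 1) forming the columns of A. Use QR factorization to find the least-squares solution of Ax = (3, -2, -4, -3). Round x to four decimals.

x = (-1.0067, 0.3667)

v_1 = (-1, 2, 2, 4); ‖v_1‖ = 5.0000, so e_1 = (-0.2000, 0.4000, 0.4000, 0.8000).
e_1·v_2 = (-0.2000)·(-1) + 0.4000·(-1) + 0.4000·(-4) + 0.8000·1 = -1.0000.
u_2 = v_2 + 1.0000·e_1 = (-1.2000, -0.6000, -3.6000, 1.8000).
‖u_2‖ = 4.2426, so e_2 = (-0.2828, -0.1414, -0.8485, 0.4243).
Qᵀb = (-5.4000, 1.5556).
Back-substitute: x_2 = 1.5556/4.2426 = 0.3667.
x_1 = (-5.4000 + 1.0000·0.3667)/5.0000 = -1.0067.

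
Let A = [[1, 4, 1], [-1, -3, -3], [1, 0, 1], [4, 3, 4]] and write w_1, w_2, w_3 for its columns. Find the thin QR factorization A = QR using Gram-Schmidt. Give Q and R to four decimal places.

w_1 = (1, -1, 1, 4); ‖w_1‖ = 4.3589, so e_1 = (0.2294, -0.2294, 0.2294, 0.9177).
e_1·w_2 = 0.2294·4 + (-0.2294)·(-3) + 0.2294·0 + 0.9177·3 = 4.3589.
u_2 = w_2 − 4.3589·e_1 = (3.0000, -2.0000, -1.0000, -1.0000).
‖u_2‖ = 3.8730, so e_2 = (0.7746, -0.5164, -0.2582, -0.2582).
e_1·w_3 = 0.2294·1 + (-0.2294)·(-3) + 0.2294·1 + 0.9177·4 = 4.8177; e_2·w_3 = 0.7746·1 + (-0.5164)·(-3) + (-0.2582)·1 + (-0.2582)·4 = 1.0328.
u_3 = w_3 − 4.8177·e_1 − 1.0328·e_2 = (-0.9053, -1.3614, 0.1614, -0.1544).
‖u_3‖ = 1.6501, so e_3 = (-0.5486, -0.8250, 0.0978, -0.0936).

Q = [[0.2294, 0.7746, -0.5486], [-0.2294, -0.5164, -0.8250], [0.2294, -0.2582, 0.0978], [0.9177, -0.2582, -0.0936]], R = [[4.3589, 4.3589, 4.8177], [0.0000, 3.8730, 1.0328], [0.0000, 0.0000, 1.6501]]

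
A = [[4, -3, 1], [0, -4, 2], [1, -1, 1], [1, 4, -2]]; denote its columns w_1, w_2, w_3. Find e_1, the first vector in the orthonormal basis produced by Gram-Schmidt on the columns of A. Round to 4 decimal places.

w_1 = (4, 0, 1, 1); ‖w_1‖ = 4.2426, so e_1 = (0.9428, 0.0000, 0.2357, 0.2357).

e_1 = (0.9428, 0.0000, 0.2357, 0.2357)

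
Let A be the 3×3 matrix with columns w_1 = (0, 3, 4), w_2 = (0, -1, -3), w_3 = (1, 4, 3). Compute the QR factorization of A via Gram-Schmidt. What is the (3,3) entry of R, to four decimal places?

r_{33} = 1.0000

w_1 = (0, 3, 4); ‖w_1‖ = 5.0000, so q_1 = (0.0000, 0.6000, 0.8000).
q_1·w_2 = 0.0000·0 + 0.6000·(-1) + 0.8000·(-3) = -3.0000.
u_2 = w_2 + 3.0000·q_1 = (0.0000, 0.8000, -0.6000).
‖u_2‖ = 1.0000, so q_2 = (0.0000, 0.8000, -0.6000).
q_1·w_3 = 0.0000·1 + 0.6000·4 + 0.8000·3 = 4.8000; q_2·w_3 = 0.0000·1 + 0.8000·4 + (-0.6000)·3 = 1.4000.
u_3 = w_3 − 4.8000·q_1 − 1.4000·q_2 = (1.0000, 0.0000, 0.0000).
r_{33} = ‖u_3‖ = 1.0000.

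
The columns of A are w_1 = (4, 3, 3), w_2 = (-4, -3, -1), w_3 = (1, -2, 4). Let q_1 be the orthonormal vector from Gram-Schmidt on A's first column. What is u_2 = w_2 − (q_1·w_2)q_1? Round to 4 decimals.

q_1 = w_1/‖w_1‖ = (4, 3, 3)/5.8310 = (0.6860, 0.5145, 0.5145).
r_{12} = q_1·w_2 = -4.8020.
u_2 = w_2 + 4.8020·q_1 = (-0.7059, -0.5294, 1.4706).

u_2 = (-0.7059, -0.5294, 1.4706)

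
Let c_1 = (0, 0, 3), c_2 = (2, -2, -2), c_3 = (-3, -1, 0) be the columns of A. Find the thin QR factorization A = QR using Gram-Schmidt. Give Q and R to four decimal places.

Q = [[0.0000, 0.7071, -0.7071], [0.0000, -0.7071, -0.7071], [1.0000, 0.0000, 0.0000]], R = [[3.0000, -2.0000, 0.0000], [0.0000, 2.8284, -1.4142], [0.0000, 0.0000, 2.8284]]

q_1 = c_1/‖c_1‖ = (0, 0, 3)/3.0000 = (0.0000, 0.0000, 1.0000).
r_{12} = q_1·c_2 = -2.0000.
u_2 = c_2 + 2.0000·q_1 = (2.0000, -2.0000, 0.0000).
‖u_2‖ = 2.8284, so q_2 = (0.7071, -0.7071, 0.0000).
r_{13} = q_1·c_3 = 0.0000; r_{23} = q_2·c_3 = -1.4142.
u_3 = c_3 + 0.0000·q_1 + 1.4142·q_2 = (-2.0000, -2.0000, 0.0000).
‖u_3‖ = 2.8284, so q_3 = (-0.7071, -0.7071, 0.0000).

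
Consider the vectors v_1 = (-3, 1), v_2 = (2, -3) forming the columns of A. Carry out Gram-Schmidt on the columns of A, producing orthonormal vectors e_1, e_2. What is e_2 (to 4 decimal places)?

e_2 = (-0.3162, -0.9487)

e_1 = v_1/‖v_1‖ = (-3, 1)/3.1623 = (-0.9487, 0.3162).
r_{12} = e_1·v_2 = -2.8460.
u_2 = v_2 + 2.8460·e_1 = (-0.7000, -2.1000).
‖u_2‖ = 2.2136, so e_2 = (-0.3162, -0.9487).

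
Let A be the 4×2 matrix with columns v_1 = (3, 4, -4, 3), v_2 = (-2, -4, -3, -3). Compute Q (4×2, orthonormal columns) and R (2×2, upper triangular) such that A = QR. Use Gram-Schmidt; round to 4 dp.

Q = [[0.4243, -0.1550], [0.5657, -0.4470], [-0.5657, -0.8147], [0.4243, -0.3353]], R = [[7.0711, -2.6870], [0.0000, 5.5480]]

v_1 = (3, 4, -4, 3); ‖v_1‖ = 7.0711, so e_1 = (0.4243, 0.5657, -0.5657, 0.4243).
e_1·v_2 = 0.4243·(-2) + 0.5657·(-4) + (-0.5657)·(-3) + 0.4243·(-3) = -2.6870.
u_2 = v_2 + 2.6870·e_1 = (-0.8600, -2.4800, -4.5200, -1.8600).
‖u_2‖ = 5.5480, so e_2 = (-0.1550, -0.4470, -0.8147, -0.3353).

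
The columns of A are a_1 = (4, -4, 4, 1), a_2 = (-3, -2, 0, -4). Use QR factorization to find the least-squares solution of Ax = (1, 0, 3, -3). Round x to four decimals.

x = (0.3309, 0.4016)

a_1 = (4, -4, 4, 1); ‖a_1‖ = 7.0000, so e_1 = (0.5714, -0.5714, 0.5714, 0.1429).
e_1·a_2 = 0.5714·(-3) + (-0.5714)·(-2) + 0.5714·0 + 0.1429·(-4) = -1.1429.
u_2 = a_2 + 1.1429·e_1 = (-2.3469, -2.6531, 0.6531, -3.8367).
‖u_2‖ = 5.2625, so e_2 = (-0.4460, -0.5041, 0.1241, -0.7291).
Qᵀb = (1.8571, 2.1135).
Back-substitute: x_2 = 2.1135/5.2625 = 0.4016.
x_1 = (1.8571 + 1.1429·0.4016)/7.0000 = 0.3309.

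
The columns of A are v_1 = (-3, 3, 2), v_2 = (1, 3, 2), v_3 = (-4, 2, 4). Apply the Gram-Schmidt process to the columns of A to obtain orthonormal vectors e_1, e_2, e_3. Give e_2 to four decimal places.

e_2 = (0.7687, 0.5322, 0.3548)

e_1 = v_1/‖v_1‖ = (-3, 3, 2)/4.6904 = (-0.6396, 0.6396, 0.4264).
r_{12} = e_1·v_2 = 2.1320.
u_2 = v_2 − 2.1320·e_1 = (2.3636, 1.6364, 1.0909).
‖u_2‖ = 3.0748, so e_2 = (0.7687, 0.5322, 0.3548).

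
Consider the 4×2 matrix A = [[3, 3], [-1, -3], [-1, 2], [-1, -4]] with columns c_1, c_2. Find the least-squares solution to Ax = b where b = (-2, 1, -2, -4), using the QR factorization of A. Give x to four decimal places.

x = (-0.3077, 0.1923)

q_1 = c_1/‖c_1‖ = (3, -1, -1, -1)/3.4641 = (0.8660, -0.2887, -0.2887, -0.2887).
r_{12} = q_1·c_2 = 4.0415.
u_2 = c_2 − 4.0415·q_1 = (-0.5000, -1.8333, 3.1667, -2.8333).
‖u_2‖ = 4.6547, so q_2 = (-0.1074, -0.3939, 0.6803, -0.6087).
Qᵀb = (-0.2887, 0.8951).
Back-substitute: x_2 = 0.8951/4.6547 = 0.1923.
x_1 = (-0.2887 − 4.0415·0.1923)/3.4641 = -0.3077.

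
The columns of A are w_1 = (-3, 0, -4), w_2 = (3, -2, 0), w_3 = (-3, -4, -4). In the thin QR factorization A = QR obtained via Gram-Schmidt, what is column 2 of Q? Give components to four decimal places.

w_1 = (-3, 0, -4); ‖w_1‖ = 5.0000, so e_1 = (-0.6000, 0.0000, -0.8000).
e_1·w_2 = (-0.6000)·3 + 0.0000·(-2) + (-0.8000)·0 = -1.8000.
u_2 = w_2 + 1.8000·e_1 = (1.9200, -2.0000, -1.4400).
‖u_2‖ = 3.1241, so e_2 = (0.6146, -0.6402, -0.4609).

e_2 = (0.6146, -0.6402, -0.4609)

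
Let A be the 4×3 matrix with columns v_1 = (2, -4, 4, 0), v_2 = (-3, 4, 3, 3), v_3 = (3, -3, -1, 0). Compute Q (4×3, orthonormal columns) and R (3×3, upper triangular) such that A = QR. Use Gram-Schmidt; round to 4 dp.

v_1 = (2, -4, 4, 0); ‖v_1‖ = 6.0000, so e_1 = (0.3333, -0.6667, 0.6667, 0.0000).
e_1·v_2 = 0.3333·(-3) + (-0.6667)·4 + 0.6667·3 + 0.0000·3 = -1.6667.
u_2 = v_2 + 1.6667·e_1 = (-2.4444, 2.8889, 4.1111, 3.0000).
‖u_2‖ = 6.3421, so e_2 = (-0.3854, 0.4555, 0.6482, 0.4730).
e_1·v_3 = 0.3333·3 + (-0.6667)·(-3) + 0.6667·(-1) + 0.0000·0 = 2.3333; e_2·v_3 = (-0.3854)·3 + 0.4555·(-3) + 0.6482·(-1) + 0.4730·0 = -3.1710.
u_3 = v_3 − 2.3333·e_1 + 3.1710·e_2 = (1.0000, 0.0000, -0.5000, 1.5000).
‖u_3‖ = 1.8708, so e_3 = (0.5345, 0.0000, -0.2673, 0.8018).

Q = [[0.3333, -0.3854, 0.5345], [-0.6667, 0.4555, 0.0000], [0.6667, 0.6482, -0.2673], [0.0000, 0.4730, 0.8018]], R = [[6.0000, -1.6667, 2.3333], [0.0000, 6.3421, -3.1710], [0.0000, 0.0000, 1.8708]]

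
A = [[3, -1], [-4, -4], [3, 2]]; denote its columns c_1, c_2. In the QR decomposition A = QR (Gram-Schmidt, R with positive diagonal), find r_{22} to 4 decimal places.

c_1 = (3, -4, 3); ‖c_1‖ = 5.8310, so q_1 = (0.5145, -0.6860, 0.5145).
q_1·c_2 = 0.5145·(-1) + (-0.6860)·(-4) + 0.5145·2 = 3.2585.
u_2 = c_2 − 3.2585·q_1 = (-2.6765, -1.7647, 0.3235).
r_{22} = ‖u_2‖ = 3.2222.

r_{22} = 3.2222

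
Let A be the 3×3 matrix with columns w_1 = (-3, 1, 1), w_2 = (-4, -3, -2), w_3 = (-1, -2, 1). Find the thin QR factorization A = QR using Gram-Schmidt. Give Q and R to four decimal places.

e_1 = w_1/‖w_1‖ = (-3, 1, 1)/3.3166 = (-0.9045, 0.3015, 0.3015).
r_{12} = e_1·w_2 = 2.1106.
u_2 = w_2 − 2.1106·e_1 = (-2.0909, -3.6364, -2.6364).
‖u_2‖ = 4.9543, so e_2 = (-0.4220, -0.7340, -0.5321).
r_{13} = e_1·w_3 = 0.6030; r_{23} = e_2·w_3 = 1.3579.
u_3 = w_3 − 0.6030·e_1 − 1.3579·e_2 = (0.1185, -1.1852, 1.5407).
‖u_3‖ = 1.9475, so e_3 = (0.0609, -0.6086, 0.7912).

Q = [[-0.9045, -0.4220, 0.0609], [0.3015, -0.7340, -0.6086], [0.3015, -0.5321, 0.7912]], R = [[3.3166, 2.1106, 0.6030], [0.0000, 4.9543, 1.3579], [0.0000, 0.0000, 1.9475]]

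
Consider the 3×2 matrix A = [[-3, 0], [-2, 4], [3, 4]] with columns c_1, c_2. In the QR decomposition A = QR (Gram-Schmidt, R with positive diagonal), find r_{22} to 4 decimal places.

r_{22} = 5.5922

q_1 = c_1/‖c_1‖ = (-3, -2, 3)/4.6904 = (-0.6396, -0.4264, 0.6396).
r_{12} = q_1·c_2 = 0.8528.
u_2 = c_2 − 0.8528·q_1 = (0.5455, 4.3636, 3.4545).
r_{22} = ‖u_2‖ = 5.5922.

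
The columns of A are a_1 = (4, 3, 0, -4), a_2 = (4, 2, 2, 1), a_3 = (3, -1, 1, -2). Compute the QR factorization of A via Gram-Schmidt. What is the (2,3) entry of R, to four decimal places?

r_{23} = 0.6135

a_1 = (4, 3, 0, -4); ‖a_1‖ = 6.4031, so q_1 = (0.6247, 0.4685, 0.0000, -0.6247).
q_1·a_2 = 0.6247·4 + 0.4685·2 + 0.0000·2 + (-0.6247)·1 = 2.8111.
u_2 = a_2 − 2.8111·q_1 = (2.2439, 0.6829, 2.0000, 2.7561).
‖u_2‖ = 4.1349, so q_2 = (0.5427, 0.1652, 0.4837, 0.6665).
r_{23} = q_2·a_3 = 0.6135.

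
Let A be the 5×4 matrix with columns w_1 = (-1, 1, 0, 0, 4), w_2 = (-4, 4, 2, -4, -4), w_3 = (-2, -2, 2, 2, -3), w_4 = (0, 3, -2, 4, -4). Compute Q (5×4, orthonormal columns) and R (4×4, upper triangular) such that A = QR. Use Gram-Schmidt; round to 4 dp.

Q = [[-0.2357, -0.5536, -0.6041, -0.0649], [0.2357, 0.5536, -0.3692, 0.6182], [0.0000, 0.2491, 0.4665, -0.3712], [0.0000, -0.4983, 0.5269, 0.6683], [0.9428, -0.2768, -0.0587, -0.1708]], R = [[4.2426, -1.8856, -2.8284, -3.0641], [0.0000, 8.0277, 0.3322, 0.2768], [0.0000, 0.0000, 4.1097, 0.3021], [0.0000, 0.0000, 0.0000, 5.9534]]

w_1 = (-1, 1, 0, 0, 4); ‖w_1‖ = 4.2426, so e_1 = (-0.2357, 0.2357, 0.0000, 0.0000, 0.9428).
e_1·w_2 = (-0.2357)·(-4) + 0.2357·4 + 0.0000·2 + 0.0000·(-4) + 0.9428·(-4) = -1.8856.
u_2 = w_2 + 1.8856·e_1 = (-4.4444, 4.4444, 2.0000, -4.0000, -2.2222).
‖u_2‖ = 8.0277, so e_2 = (-0.5536, 0.5536, 0.2491, -0.4983, -0.2768).
e_1·w_3 = (-0.2357)·(-2) + 0.2357·(-2) + 0.0000·2 + 0.0000·2 + 0.9428·(-3) = -2.8284; e_2·w_3 = (-0.5536)·(-2) + 0.5536·(-2) + 0.2491·2 + (-0.4983)·2 + (-0.2768)·(-3) = 0.3322.
u_3 = w_3 + 2.8284·e_1 − 0.3322·e_2 = (-2.4828, -1.5172, 1.9172, 2.1655, -0.2414).
‖u_3‖ = 4.1097, so e_3 = (-0.6041, -0.3692, 0.4665, 0.5269, -0.0587).
e_1·w_4 = (-0.2357)·0 + 0.2357·3 + 0.0000·(-2) + 0.0000·4 + 0.9428·(-4) = -3.0641; e_2·w_4 = (-0.5536)·0 + 0.5536·3 + 0.2491·(-2) + (-0.4983)·4 + (-0.2768)·(-4) = 0.2768; e_3·w_4 = (-0.6041)·0 + (-0.3692)·3 + 0.4665·(-2) + 0.5269·4 + (-0.0587)·(-4) = 0.3021.
u_4 = w_4 + 3.0641·e_1 − 0.2768·e_2 − 0.3021·e_3 = (-0.3865, 3.6805, -2.2099, 3.9788, -1.0167).
‖u_4‖ = 5.9534, so e_4 = (-0.0649, 0.6182, -0.3712, 0.6683, -0.1708).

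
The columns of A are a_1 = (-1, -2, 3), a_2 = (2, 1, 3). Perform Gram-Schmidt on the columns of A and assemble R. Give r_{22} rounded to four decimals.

r_{22} = 3.4949

e_1 = a_1/‖a_1‖ = (-1, -2, 3)/3.7417 = (-0.2673, -0.5345, 0.8018).
r_{12} = e_1·a_2 = 1.3363.
u_2 = a_2 − 1.3363·e_1 = (2.3571, 1.7143, 1.9286).
r_{22} = ‖u_2‖ = 3.4949.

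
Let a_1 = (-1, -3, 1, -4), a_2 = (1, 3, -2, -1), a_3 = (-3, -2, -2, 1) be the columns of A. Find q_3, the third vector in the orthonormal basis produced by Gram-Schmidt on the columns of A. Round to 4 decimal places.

a_1 = (-1, -3, 1, -4); ‖a_1‖ = 5.1962, so q_1 = (-0.1925, -0.5774, 0.1925, -0.7698).
q_1·a_2 = (-0.1925)·1 + (-0.5774)·3 + 0.1925·(-2) + (-0.7698)·(-1) = -1.5396.
u_2 = a_2 + 1.5396·q_1 = (0.7037, 2.1111, -1.7037, -2.1852).
‖u_2‖ = 3.5538, so q_2 = (0.1980, 0.5940, -0.4794, -0.6149).
q_1·a_3 = (-0.1925)·(-3) + (-0.5774)·(-2) + 0.1925·(-2) + (-0.7698)·1 = 0.5774; q_2·a_3 = 0.1980·(-3) + 0.5940·(-2) + (-0.4794)·(-2) + (-0.6149)·1 = -1.4382.
u_3 = a_3 − 0.5774·q_1 + 1.4382·q_2 = (-2.6041, -0.8123, -2.8006, 0.5601).
‖u_3‖ = 3.9495, so q_3 = (-0.6594, -0.2057, -0.7091, 0.1418).

q_3 = (-0.6594, -0.2057, -0.7091, 0.1418)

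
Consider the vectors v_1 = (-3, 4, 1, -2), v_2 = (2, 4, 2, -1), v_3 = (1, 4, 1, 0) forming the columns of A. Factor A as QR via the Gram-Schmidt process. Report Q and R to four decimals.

Q = [[-0.5477, 0.7912, -0.0619], [0.7303, 0.4964, 0.4502], [0.1826, 0.3568, -0.4558], [-0.3651, -0.0155, 0.7653]], R = [[5.4772, 2.5560, 2.5560], [0.0000, 4.2973, 3.1338], [0.0000, 0.0000, 1.2830]]

e_1 = v_1/‖v_1‖ = (-3, 4, 1, -2)/5.4772 = (-0.5477, 0.7303, 0.1826, -0.3651).
r_{12} = e_1·v_2 = 2.5560.
u_2 = v_2 − 2.5560·e_1 = (3.4000, 2.1333, 1.5333, -0.0667).
‖u_2‖ = 4.2973, so e_2 = (0.7912, 0.4964, 0.3568, -0.0155).
r_{13} = e_1·v_3 = 2.5560; r_{23} = e_2·v_3 = 3.1338.
u_3 = v_3 − 2.5560·e_1 − 3.1338·e_2 = (-0.0794, 0.5776, -0.5848, 0.9819).
‖u_3‖ = 1.2830, so e_3 = (-0.0619, 0.4502, -0.4558, 0.7653).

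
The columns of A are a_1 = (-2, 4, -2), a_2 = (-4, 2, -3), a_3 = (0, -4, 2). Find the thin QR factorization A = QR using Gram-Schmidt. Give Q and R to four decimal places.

Q = [[-0.4082, -0.7290, -0.5494], [0.8165, -0.5608, 0.1374], [-0.4082, -0.3925, 0.8242]], R = [[4.8990, 4.4907, -4.0825], [0.0000, 2.9721, 1.4580], [0.0000, 0.0000, 1.0989]]

a_1 = (-2, 4, -2); ‖a_1‖ = 4.8990, so e_1 = (-0.4082, 0.8165, -0.4082).
e_1·a_2 = (-0.4082)·(-4) + 0.8165·2 + (-0.4082)·(-3) = 4.4907.
u_2 = a_2 − 4.4907·e_1 = (-2.1667, -1.6667, -1.1667).
‖u_2‖ = 2.9721, so e_2 = (-0.7290, -0.5608, -0.3925).
e_1·a_3 = (-0.4082)·0 + 0.8165·(-4) + (-0.4082)·2 = -4.0825; e_2·a_3 = (-0.7290)·0 + (-0.5608)·(-4) + (-0.3925)·2 = 1.4580.
u_3 = a_3 + 4.0825·e_1 − 1.4580·e_2 = (-0.6038, 0.1509, 0.9057).
‖u_3‖ = 1.0989, so e_3 = (-0.5494, 0.1374, 0.8242).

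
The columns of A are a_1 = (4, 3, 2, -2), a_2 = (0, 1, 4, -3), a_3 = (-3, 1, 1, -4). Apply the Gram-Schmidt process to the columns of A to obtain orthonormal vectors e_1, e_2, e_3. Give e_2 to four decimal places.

a_1 = (4, 3, 2, -2); ‖a_1‖ = 5.7446, so e_1 = (0.6963, 0.5222, 0.3482, -0.3482).
e_1·a_2 = 0.6963·0 + 0.5222·1 + 0.3482·4 + (-0.3482)·(-3) = 2.9593.
u_2 = a_2 − 2.9593·e_1 = (-2.0606, -0.5455, 2.9697, -1.9697).
‖u_2‖ = 4.1524, so e_2 = (-0.4962, -0.1314, 0.7152, -0.4744).

e_2 = (-0.4962, -0.1314, 0.7152, -0.4744)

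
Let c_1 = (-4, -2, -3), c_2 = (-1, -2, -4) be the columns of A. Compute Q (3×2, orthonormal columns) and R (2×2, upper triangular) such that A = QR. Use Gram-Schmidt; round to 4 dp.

Q = [[-0.7428, 0.6551], [-0.3714, -0.2312], [-0.5571, -0.7193]], R = [[5.3852, 3.7139], [0.0000, 2.6846]]

c_1 = (-4, -2, -3); ‖c_1‖ = 5.3852, so e_1 = (-0.7428, -0.3714, -0.5571).
e_1·c_2 = (-0.7428)·(-1) + (-0.3714)·(-2) + (-0.5571)·(-4) = 3.7139.
u_2 = c_2 − 3.7139·e_1 = (1.7586, -0.6207, -1.9310).
‖u_2‖ = 2.6846, so e_2 = (0.6551, -0.2312, -0.7193).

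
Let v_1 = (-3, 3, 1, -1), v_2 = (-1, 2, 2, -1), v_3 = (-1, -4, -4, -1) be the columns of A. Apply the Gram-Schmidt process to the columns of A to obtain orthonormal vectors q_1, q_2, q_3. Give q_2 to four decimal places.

q_1 = v_1/‖v_1‖ = (-3, 3, 1, -1)/4.4721 = (-0.6708, 0.6708, 0.2236, -0.2236).
r_{12} = q_1·v_2 = 2.6833.
u_2 = v_2 − 2.6833·q_1 = (0.8000, 0.2000, 1.4000, -0.4000).
‖u_2‖ = 1.6733, so q_2 = (0.4781, 0.1195, 0.8367, -0.2390).

q_2 = (0.4781, 0.1195, 0.8367, -0.2390)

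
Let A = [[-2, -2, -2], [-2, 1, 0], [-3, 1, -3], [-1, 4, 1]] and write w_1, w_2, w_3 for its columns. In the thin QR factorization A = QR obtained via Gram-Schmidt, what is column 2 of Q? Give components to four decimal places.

e_2 = (-0.5629, 0.0979, 0.0367, 0.8199)

w_1 = (-2, -2, -3, -1); ‖w_1‖ = 4.2426, so e_1 = (-0.4714, -0.4714, -0.7071, -0.2357).
e_1·w_2 = (-0.4714)·(-2) + (-0.4714)·1 + (-0.7071)·1 + (-0.2357)·4 = -1.1785.
u_2 = w_2 + 1.1785·e_1 = (-2.5556, 0.4444, 0.1667, 3.7222).
‖u_2‖ = 4.5399, so e_2 = (-0.5629, 0.0979, 0.0367, 0.8199).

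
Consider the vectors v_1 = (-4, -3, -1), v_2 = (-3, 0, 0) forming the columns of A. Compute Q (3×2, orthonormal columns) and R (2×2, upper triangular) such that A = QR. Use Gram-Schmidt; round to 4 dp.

v_1 = (-4, -3, -1); ‖v_1‖ = 5.0990, so q_1 = (-0.7845, -0.5883, -0.1961).
q_1·v_2 = (-0.7845)·(-3) + (-0.5883)·0 + (-0.1961)·0 = 2.3534.
u_2 = v_2 − 2.3534·q_1 = (-1.1538, 1.3846, 0.4615).
‖u_2‖ = 1.8605, so q_2 = (-0.6202, 0.7442, 0.2481).

Q = [[-0.7845, -0.6202], [-0.5883, 0.7442], [-0.1961, 0.2481]], R = [[5.0990, 2.3534], [0.0000, 1.8605]]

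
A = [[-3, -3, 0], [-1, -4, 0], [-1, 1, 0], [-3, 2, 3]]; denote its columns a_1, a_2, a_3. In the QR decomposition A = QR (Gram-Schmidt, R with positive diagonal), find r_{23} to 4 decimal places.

q_1 = a_1/‖a_1‖ = (-3, -1, -1, -3)/4.4721 = (-0.6708, -0.2236, -0.2236, -0.6708).
r_{12} = q_1·a_2 = 1.3416.
u_2 = a_2 − 1.3416·q_1 = (-2.1000, -3.7000, 1.3000, 2.9000).
‖u_2‖ = 5.3104, so q_2 = (-0.3955, -0.6968, 0.2448, 0.5461).
r_{23} = q_2·a_3 = 1.6383.

r_{23} = 1.6383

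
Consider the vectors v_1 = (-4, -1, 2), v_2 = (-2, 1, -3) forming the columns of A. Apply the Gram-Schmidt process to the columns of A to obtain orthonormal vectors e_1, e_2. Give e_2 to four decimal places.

e_2 = (-0.4844, 0.2805, -0.8286)

v_1 = (-4, -1, 2); ‖v_1‖ = 4.5826, so e_1 = (-0.8729, -0.2182, 0.4364).
e_1·v_2 = (-0.8729)·(-2) + (-0.2182)·1 + 0.4364·(-3) = 0.2182.
u_2 = v_2 − 0.2182·e_1 = (-1.8095, 1.0476, -3.0952).
‖u_2‖ = 3.7353, so e_2 = (-0.4844, 0.2805, -0.8286).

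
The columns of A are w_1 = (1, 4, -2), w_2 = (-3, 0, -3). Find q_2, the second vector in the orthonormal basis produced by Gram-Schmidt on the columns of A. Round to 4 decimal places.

q_2 = (-0.7498, -0.1363, -0.6475)

w_1 = (1, 4, -2); ‖w_1‖ = 4.5826, so q_1 = (0.2182, 0.8729, -0.4364).
q_1·w_2 = 0.2182·(-3) + 0.8729·0 + (-0.4364)·(-3) = 0.6547.
u_2 = w_2 − 0.6547·q_1 = (-3.1429, -0.5714, -2.7143).
‖u_2‖ = 4.1918, so q_2 = (-0.7498, -0.1363, -0.6475).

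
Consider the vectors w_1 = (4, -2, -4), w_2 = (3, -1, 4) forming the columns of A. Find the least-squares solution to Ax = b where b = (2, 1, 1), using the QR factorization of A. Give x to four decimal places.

w_1 = (4, -2, -4); ‖w_1‖ = 6.0000, so e_1 = (0.6667, -0.3333, -0.6667).
e_1·w_2 = 0.6667·3 + (-0.3333)·(-1) + (-0.6667)·4 = -0.3333.
u_2 = w_2 + 0.3333·e_1 = (3.2222, -1.1111, 3.7778).
‖u_2‖ = 5.0881, so e_2 = (0.6333, -0.2184, 0.7425).
Qᵀb = (0.3333, 1.7907).
Back-substitute: x_2 = 1.7907/5.0881 = 0.3519.
x_1 = (0.3333 + 0.3333·0.3519)/6.0000 = 0.0751.

x = (0.0751, 0.3519)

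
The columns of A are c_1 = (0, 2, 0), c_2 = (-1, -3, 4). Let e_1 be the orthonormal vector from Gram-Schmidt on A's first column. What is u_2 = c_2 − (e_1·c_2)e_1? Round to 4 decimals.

u_2 = (-1.0000, 0.0000, 4.0000)

c_1 = (0, 2, 0); ‖c_1‖ = 2.0000, so e_1 = (0.0000, 1.0000, 0.0000).
e_1·c_2 = 0.0000·(-1) + 1.0000·(-3) + 0.0000·4 = -3.0000.
u_2 = c_2 + 3.0000·e_1 = (-1.0000, 0.0000, 4.0000).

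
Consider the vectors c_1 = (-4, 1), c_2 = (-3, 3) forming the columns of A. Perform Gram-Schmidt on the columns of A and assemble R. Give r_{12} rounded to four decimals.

r_{12} = 3.6380

c_1 = (-4, 1); ‖c_1‖ = 4.1231, so q_1 = (-0.9701, 0.2425).
r_{12} = q_1·c_2 = 3.6380.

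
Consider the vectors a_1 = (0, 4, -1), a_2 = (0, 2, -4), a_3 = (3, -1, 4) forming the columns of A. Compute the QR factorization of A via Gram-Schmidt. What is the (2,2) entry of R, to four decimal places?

r_{22} = 3.3955

q_1 = a_1/‖a_1‖ = (0, 4, -1)/4.1231 = (0.0000, 0.9701, -0.2425).
r_{12} = q_1·a_2 = 2.9104.
u_2 = a_2 − 2.9104·q_1 = (0.0000, -0.8235, -3.2941).
r_{22} = ‖u_2‖ = 3.3955.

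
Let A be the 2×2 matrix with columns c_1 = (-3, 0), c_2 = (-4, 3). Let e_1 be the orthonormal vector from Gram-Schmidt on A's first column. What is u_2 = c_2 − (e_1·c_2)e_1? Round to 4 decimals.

c_1 = (-3, 0); ‖c_1‖ = 3.0000, so e_1 = (-1.0000, 0.0000).
e_1·c_2 = (-1.0000)·(-4) + 0.0000·3 = 4.0000.
u_2 = c_2 − 4.0000·e_1 = (0.0000, 3.0000).

u_2 = (0.0000, 3.0000)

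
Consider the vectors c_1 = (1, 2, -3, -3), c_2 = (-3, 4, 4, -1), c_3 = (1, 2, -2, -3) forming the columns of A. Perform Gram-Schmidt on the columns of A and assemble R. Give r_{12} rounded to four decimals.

e_1 = c_1/‖c_1‖ = (1, 2, -3, -3)/4.7958 = (0.2085, 0.4170, -0.6255, -0.6255).
r_{12} = e_1·c_2 = -0.8341.

r_{12} = -0.8341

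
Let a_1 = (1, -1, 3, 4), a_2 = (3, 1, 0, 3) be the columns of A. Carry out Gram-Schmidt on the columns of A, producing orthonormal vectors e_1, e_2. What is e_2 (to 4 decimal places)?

e_1 = a_1/‖a_1‖ = (1, -1, 3, 4)/5.1962 = (0.1925, -0.1925, 0.5774, 0.7698).
r_{12} = e_1·a_2 = 2.6943.
u_2 = a_2 − 2.6943·e_1 = (2.4815, 1.5185, -1.5556, 0.9259).
‖u_2‖ = 3.4265, so e_2 = (0.7242, 0.4432, -0.4540, 0.2702).

e_2 = (0.7242, 0.4432, -0.4540, 0.2702)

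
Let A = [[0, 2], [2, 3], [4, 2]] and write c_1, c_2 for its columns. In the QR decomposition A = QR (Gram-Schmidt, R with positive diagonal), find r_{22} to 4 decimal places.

r_{22} = 2.6833

c_1 = (0, 2, 4); ‖c_1‖ = 4.4721, so e_1 = (0.0000, 0.4472, 0.8944).
e_1·c_2 = 0.0000·2 + 0.4472·3 + 0.8944·2 = 3.1305.
u_2 = c_2 − 3.1305·e_1 = (2.0000, 1.6000, -0.8000).
r_{22} = ‖u_2‖ = 2.6833.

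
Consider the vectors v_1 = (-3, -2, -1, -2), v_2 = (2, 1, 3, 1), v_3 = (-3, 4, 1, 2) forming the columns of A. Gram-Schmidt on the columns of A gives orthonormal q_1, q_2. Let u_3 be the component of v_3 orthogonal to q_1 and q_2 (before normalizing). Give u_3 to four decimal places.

v_1 = (-3, -2, -1, -2); ‖v_1‖ = 4.2426, so q_1 = (-0.7071, -0.4714, -0.2357, -0.4714).
q_1·v_2 = (-0.7071)·2 + (-0.4714)·1 + (-0.2357)·3 + (-0.4714)·1 = -3.0641.
u_2 = v_2 + 3.0641·q_1 = (-0.1667, -0.4444, 2.2778, -0.4444).
‖u_2‖ = 2.3688, so q_2 = (-0.0704, -0.1876, 0.9616, -0.1876).
q_1·v_3 = (-0.7071)·(-3) + (-0.4714)·4 + (-0.2357)·1 + (-0.4714)·2 = -0.9428; q_2·v_3 = (-0.0704)·(-3) + (-0.1876)·4 + 0.9616·1 + (-0.1876)·2 = 0.0469.
u_3 = v_3 + 0.9428·q_1 − 0.0469·q_2 = (-3.6634, 3.5644, 0.7327, 1.5644).

u_3 = (-3.6634, 3.5644, 0.7327, 1.5644)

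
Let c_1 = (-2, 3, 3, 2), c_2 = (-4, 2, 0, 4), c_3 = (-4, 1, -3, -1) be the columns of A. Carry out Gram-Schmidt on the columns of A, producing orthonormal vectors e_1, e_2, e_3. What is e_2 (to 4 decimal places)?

e_2 = (-0.5535, -0.1291, -0.6088, 0.5535)

e_1 = c_1/‖c_1‖ = (-2, 3, 3, 2)/5.0990 = (-0.3922, 0.5883, 0.5883, 0.3922).
r_{12} = e_1·c_2 = 4.3146.
u_2 = c_2 − 4.3146·e_1 = (-2.3077, -0.5385, -2.5385, 2.3077).
‖u_2‖ = 4.1695, so e_2 = (-0.5535, -0.1291, -0.6088, 0.5535).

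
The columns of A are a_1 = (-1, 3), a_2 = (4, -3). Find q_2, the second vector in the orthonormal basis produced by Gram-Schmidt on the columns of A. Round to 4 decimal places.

a_1 = (-1, 3); ‖a_1‖ = 3.1623, so q_1 = (-0.3162, 0.9487).
q_1·a_2 = (-0.3162)·4 + 0.9487·(-3) = -4.1110.
u_2 = a_2 + 4.1110·q_1 = (2.7000, 0.9000).
‖u_2‖ = 2.8460, so q_2 = (0.9487, 0.3162).

q_2 = (0.9487, 0.3162)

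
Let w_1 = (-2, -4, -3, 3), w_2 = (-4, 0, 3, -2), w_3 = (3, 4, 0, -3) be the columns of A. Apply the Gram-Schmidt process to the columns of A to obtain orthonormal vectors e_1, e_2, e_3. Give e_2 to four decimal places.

e_1 = w_1/‖w_1‖ = (-2, -4, -3, 3)/6.1644 = (-0.3244, -0.6489, -0.4867, 0.4867).
r_{12} = e_1·w_2 = -1.1355.
u_2 = w_2 + 1.1355·e_1 = (-4.3684, -0.7368, 2.4474, -1.4474).
‖u_2‖ = 5.2641, so e_2 = (-0.8299, -0.1400, 0.4649, -0.2750).

e_2 = (-0.8299, -0.1400, 0.4649, -0.2750)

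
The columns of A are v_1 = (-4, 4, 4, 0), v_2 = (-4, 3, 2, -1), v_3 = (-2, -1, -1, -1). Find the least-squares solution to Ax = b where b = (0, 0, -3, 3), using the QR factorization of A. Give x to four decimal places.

x = (-0.2500, 0.0000, 0.0000)

v_1 = (-4, 4, 4, 0); ‖v_1‖ = 6.9282, so q_1 = (-0.5774, 0.5774, 0.5774, 0.0000).
q_1·v_2 = (-0.5774)·(-4) + 0.5774·3 + 0.5774·2 + 0.0000·(-1) = 5.1962.
u_2 = v_2 − 5.1962·q_1 = (-1.0000, 0.0000, -1.0000, -1.0000).
‖u_2‖ = 1.7321, so q_2 = (-0.5774, 0.0000, -0.5774, -0.5774).
q_1·v_3 = (-0.5774)·(-2) + 0.5774·(-1) + 0.5774·(-1) + 0.0000·(-1) = 0.0000; q_2·v_3 = (-0.5774)·(-2) + (0.0000)·(-1) + (-0.5774)·(-1) + (-0.5774)·(-1) = 2.3094.
u_3 = v_3 + 0.0000·q_1 − 2.3094·q_2 = (-0.6667, -1.0000, 0.3333, 0.3333).
‖u_3‖ = 1.2910, so q_3 = (-0.5164, -0.7746, 0.2582, 0.2582).
Qᵀb = (-1.7321, 0.0000, 0.0000).
Back-substitute: x_3 = 0.0000/1.2910 = 0.0000.
x_2 = (0.0000 − 2.3094·0.0000)/1.7321 = 0.0000.
x_1 = (-1.7321 − 5.1962·0.0000 + 0.0000·0.0000)/6.9282 = -0.2500.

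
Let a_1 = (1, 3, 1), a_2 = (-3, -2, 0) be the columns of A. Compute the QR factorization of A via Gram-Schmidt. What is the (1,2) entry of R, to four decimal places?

a_1 = (1, 3, 1); ‖a_1‖ = 3.3166, so q_1 = (0.3015, 0.9045, 0.3015).
r_{12} = q_1·a_2 = -2.7136.

r_{12} = -2.7136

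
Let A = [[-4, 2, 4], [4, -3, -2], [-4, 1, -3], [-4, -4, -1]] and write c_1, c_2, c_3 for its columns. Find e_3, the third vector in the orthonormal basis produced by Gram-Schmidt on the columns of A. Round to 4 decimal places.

c_1 = (-4, 4, -4, -4); ‖c_1‖ = 8.0000, so e_1 = (-0.5000, 0.5000, -0.5000, -0.5000).
e_1·c_2 = (-0.5000)·2 + 0.5000·(-3) + (-0.5000)·1 + (-0.5000)·(-4) = -1.0000.
u_2 = c_2 + 1.0000·e_1 = (1.5000, -2.5000, 0.5000, -4.5000).
‖u_2‖ = 5.3852, so e_2 = (0.2785, -0.4642, 0.0928, -0.8356).
e_1·c_3 = (-0.5000)·4 + 0.5000·(-2) + (-0.5000)·(-3) + (-0.5000)·(-1) = -1.0000; e_2·c_3 = 0.2785·4 + (-0.4642)·(-2) + 0.0928·(-3) + (-0.8356)·(-1) = 2.5997.
u_3 = c_3 + 1.0000·e_1 − 2.5997·e_2 = (2.7759, -0.2931, -3.7414, 0.6724).
‖u_3‖ = 4.7161, so e_3 = (0.5886, -0.0621, -0.7933, 0.1426).

e_3 = (0.5886, -0.0621, -0.7933, 0.1426)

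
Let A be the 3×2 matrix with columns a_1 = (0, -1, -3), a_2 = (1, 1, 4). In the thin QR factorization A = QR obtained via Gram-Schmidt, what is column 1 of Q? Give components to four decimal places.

e_1 = a_1/‖a_1‖ = (0, -1, -3)/3.1623 = (0.0000, -0.3162, -0.9487).

e_1 = (0.0000, -0.3162, -0.9487)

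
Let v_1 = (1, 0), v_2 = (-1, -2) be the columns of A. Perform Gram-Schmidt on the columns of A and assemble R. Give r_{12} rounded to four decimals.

r_{12} = -1.0000

v_1 = (1, 0); ‖v_1‖ = 1.0000, so q_1 = (1.0000, 0.0000).
r_{12} = q_1·v_2 = -1.0000.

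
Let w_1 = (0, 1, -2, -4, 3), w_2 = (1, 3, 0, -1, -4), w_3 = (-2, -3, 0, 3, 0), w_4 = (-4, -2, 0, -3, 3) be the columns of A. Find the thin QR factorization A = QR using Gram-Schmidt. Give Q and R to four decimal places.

Q = [[0.0000, 0.1955, -0.6767, -0.5581], [0.1826, 0.6191, -0.2486, -0.0481], [-0.3651, -0.0652, -0.5980, 0.7104], [-0.7303, -0.3258, -0.0252, -0.4201], [0.5477, -0.6842, -0.3494, -0.0705]], R = [[5.4772, -0.9129, -2.7386, 3.4689], [0.0000, 5.1153, -3.2256, -3.0953], [0.0000, 0.0000, 2.0237, 2.2315], [0.0000, 0.0000, 0.0000, 3.3774]]

e_1 = w_1/‖w_1‖ = (0, 1, -2, -4, 3)/5.4772 = (0.0000, 0.1826, -0.3651, -0.7303, 0.5477).
r_{12} = e_1·w_2 = -0.9129.
u_2 = w_2 + 0.9129·e_1 = (1.0000, 3.1667, -0.3333, -1.6667, -3.5000).
‖u_2‖ = 5.1153, so e_2 = (0.1955, 0.6191, -0.0652, -0.3258, -0.6842).
r_{13} = e_1·w_3 = -2.7386; r_{23} = e_2·w_3 = -3.2256.
u_3 = w_3 + 2.7386·e_1 + 3.2256·e_2 = (-1.3694, -0.5032, -1.2102, -0.0510, -0.7070).
‖u_3‖ = 2.0237, so e_3 = (-0.6767, -0.2486, -0.5980, -0.0252, -0.3494).
r_{14} = e_1·w_4 = 3.4689; r_{24} = e_2·w_4 = -3.0953; r_{34} = e_3·w_4 = 2.2315.
u_4 = w_4 − 3.4689·e_1 + 3.0953·e_2 − 2.2315·e_3 = (-1.8849, -0.1624, 2.3994, -1.4190, -0.2383).
‖u_4‖ = 3.3774, so e_4 = (-0.5581, -0.0481, 0.7104, -0.4201, -0.0705).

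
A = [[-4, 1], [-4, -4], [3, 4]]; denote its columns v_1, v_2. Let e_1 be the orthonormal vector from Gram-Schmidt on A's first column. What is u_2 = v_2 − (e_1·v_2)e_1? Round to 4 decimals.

v_1 = (-4, -4, 3); ‖v_1‖ = 6.4031, so e_1 = (-0.6247, -0.6247, 0.4685).
e_1·v_2 = (-0.6247)·1 + (-0.6247)·(-4) + 0.4685·4 = 3.7482.
u_2 = v_2 − 3.7482·e_1 = (3.3415, -1.6585, 2.2439).

u_2 = (3.3415, -1.6585, 2.2439)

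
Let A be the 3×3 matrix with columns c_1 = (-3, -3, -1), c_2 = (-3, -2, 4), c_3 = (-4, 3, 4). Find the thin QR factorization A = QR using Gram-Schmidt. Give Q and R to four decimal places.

c_1 = (-3, -3, -1); ‖c_1‖ = 4.3589, so e_1 = (-0.6882, -0.6882, -0.2294).
e_1·c_2 = (-0.6882)·(-3) + (-0.6882)·(-2) + (-0.2294)·4 = 2.5236.
u_2 = c_2 − 2.5236·e_1 = (-1.2632, -0.2632, 4.5789).
‖u_2‖ = 4.7573, so e_2 = (-0.2655, -0.0553, 0.9625).
e_1·c_3 = (-0.6882)·(-4) + (-0.6882)·3 + (-0.2294)·4 = -0.2294; e_2·c_3 = (-0.2655)·(-4) + (-0.0553)·3 + 0.9625·4 = 4.7462.
u_3 = c_3 + 0.2294·e_1 − 4.7462·e_2 = (-2.8977, 3.1047, -0.6209).
‖u_3‖ = 4.2920, so e_3 = (-0.6751, 0.7234, -0.1447).

Q = [[-0.6882, -0.2655, -0.6751], [-0.6882, -0.0553, 0.7234], [-0.2294, 0.9625, -0.1447]], R = [[4.3589, 2.5236, -0.2294], [0.0000, 4.7573, 4.7462], [0.0000, 0.0000, 4.2920]]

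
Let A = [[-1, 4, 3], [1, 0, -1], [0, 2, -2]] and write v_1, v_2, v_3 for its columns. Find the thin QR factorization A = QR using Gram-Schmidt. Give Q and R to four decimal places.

v_1 = (-1, 1, 0); ‖v_1‖ = 1.4142, so q_1 = (-0.7071, 0.7071, 0.0000).
q_1·v_2 = (-0.7071)·4 + 0.7071·0 + 0.0000·2 = -2.8284.
u_2 = v_2 + 2.8284·q_1 = (2.0000, 2.0000, 2.0000).
‖u_2‖ = 3.4641, so q_2 = (0.5774, 0.5774, 0.5774).
q_1·v_3 = (-0.7071)·3 + 0.7071·(-1) + 0.0000·(-2) = -2.8284; q_2·v_3 = 0.5774·3 + 0.5774·(-1) + 0.5774·(-2) = 0.0000.
u_3 = v_3 + 2.8284·q_1 − 0.0000·q_2 = (1.0000, 1.0000, -2.0000).
‖u_3‖ = 2.4495, so q_3 = (0.4082, 0.4082, -0.8165).

Q = [[-0.7071, 0.5774, 0.4082], [0.7071, 0.5774, 0.4082], [0.0000, 0.5774, -0.8165]], R = [[1.4142, -2.8284, -2.8284], [0.0000, 3.4641, 0.0000], [0.0000, 0.0000, 2.4495]]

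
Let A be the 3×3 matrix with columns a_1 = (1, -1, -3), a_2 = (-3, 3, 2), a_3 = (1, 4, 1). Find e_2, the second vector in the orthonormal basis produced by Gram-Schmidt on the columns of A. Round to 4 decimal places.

e_2 = (-0.6396, 0.6396, -0.4264)

a_1 = (1, -1, -3); ‖a_1‖ = 3.3166, so e_1 = (0.3015, -0.3015, -0.9045).
e_1·a_2 = 0.3015·(-3) + (-0.3015)·3 + (-0.9045)·2 = -3.6181.
u_2 = a_2 + 3.6181·e_1 = (-1.9091, 1.9091, -1.2727).
‖u_2‖ = 2.9848, so e_2 = (-0.6396, 0.6396, -0.4264).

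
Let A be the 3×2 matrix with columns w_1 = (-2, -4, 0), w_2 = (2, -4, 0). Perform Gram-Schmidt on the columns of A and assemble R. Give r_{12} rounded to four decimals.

r_{12} = 2.6833

w_1 = (-2, -4, 0); ‖w_1‖ = 4.4721, so e_1 = (-0.4472, -0.8944, 0.0000).
r_{12} = e_1·w_2 = 2.6833.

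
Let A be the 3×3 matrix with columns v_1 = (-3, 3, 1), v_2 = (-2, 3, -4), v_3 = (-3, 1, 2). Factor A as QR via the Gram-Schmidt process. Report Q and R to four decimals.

Q = [[-0.6882, -0.0553, -0.7234], [0.6882, 0.2655, -0.6751], [0.2294, -0.9625, -0.1447]], R = [[4.3589, 2.5236, 3.2118], [0.0000, 4.7573, -1.4936], [0.0000, 0.0000, 1.2056]]

v_1 = (-3, 3, 1); ‖v_1‖ = 4.3589, so e_1 = (-0.6882, 0.6882, 0.2294).
e_1·v_2 = (-0.6882)·(-2) + 0.6882·3 + 0.2294·(-4) = 2.5236.
u_2 = v_2 − 2.5236·e_1 = (-0.2632, 1.2632, -4.5789).
‖u_2‖ = 4.7573, so e_2 = (-0.0553, 0.2655, -0.9625).
e_1·v_3 = (-0.6882)·(-3) + 0.6882·1 + 0.2294·2 = 3.2118; e_2·v_3 = (-0.0553)·(-3) + 0.2655·1 + (-0.9625)·2 = -1.4936.
u_3 = v_3 − 3.2118·e_1 + 1.4936·e_2 = (-0.8721, -0.8140, -0.1744).
‖u_3‖ = 1.2056, so e_3 = (-0.7234, -0.6751, -0.1447).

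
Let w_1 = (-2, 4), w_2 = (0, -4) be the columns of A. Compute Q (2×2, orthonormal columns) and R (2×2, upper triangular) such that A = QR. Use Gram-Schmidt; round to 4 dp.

w_1 = (-2, 4); ‖w_1‖ = 4.4721, so e_1 = (-0.4472, 0.8944).
e_1·w_2 = (-0.4472)·0 + 0.8944·(-4) = -3.5777.
u_2 = w_2 + 3.5777·e_1 = (-1.6000, -0.8000).
‖u_2‖ = 1.7889, so e_2 = (-0.8944, -0.4472).

Q = [[-0.4472, -0.8944], [0.8944, -0.4472]], R = [[4.4721, -3.5777], [0.0000, 1.7889]]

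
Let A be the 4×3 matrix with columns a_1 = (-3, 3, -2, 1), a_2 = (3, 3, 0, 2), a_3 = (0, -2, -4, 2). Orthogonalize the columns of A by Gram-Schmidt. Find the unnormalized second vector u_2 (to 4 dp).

q_1 = a_1/‖a_1‖ = (-3, 3, -2, 1)/4.7958 = (-0.6255, 0.6255, -0.4170, 0.2085).
r_{12} = q_1·a_2 = 0.4170.
u_2 = a_2 − 0.4170·q_1 = (3.2609, 2.7391, 0.1739, 1.9130).

u_2 = (3.2609, 2.7391, 0.1739, 1.9130)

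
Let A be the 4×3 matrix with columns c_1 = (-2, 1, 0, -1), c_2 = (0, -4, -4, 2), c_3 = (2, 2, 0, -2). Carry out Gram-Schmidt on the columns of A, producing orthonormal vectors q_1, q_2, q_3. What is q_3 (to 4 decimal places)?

q_1 = c_1/‖c_1‖ = (-2, 1, 0, -1)/2.4495 = (-0.8165, 0.4082, 0.0000, -0.4082).
r_{12} = q_1·c_2 = -2.4495.
u_2 = c_2 + 2.4495·q_1 = (-2.0000, -3.0000, -4.0000, 1.0000).
‖u_2‖ = 5.4772, so q_2 = (-0.3651, -0.5477, -0.7303, 0.1826).
r_{13} = q_1·c_3 = 0.0000; r_{23} = q_2·c_3 = -2.1909.
u_3 = c_3 + 0.0000·q_1 + 2.1909·q_2 = (1.2000, 0.8000, -1.6000, -1.6000).
‖u_3‖ = 2.6833, so q_3 = (0.4472, 0.2981, -0.5963, -0.5963).

q_3 = (0.4472, 0.2981, -0.5963, -0.5963)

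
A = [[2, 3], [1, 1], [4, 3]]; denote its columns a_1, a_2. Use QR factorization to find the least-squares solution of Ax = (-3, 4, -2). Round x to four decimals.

x = (0.5000, -1.0789)

q_1 = a_1/‖a_1‖ = (2, 1, 4)/4.5826 = (0.4364, 0.2182, 0.8729).
r_{12} = q_1·a_2 = 4.1461.
u_2 = a_2 − 4.1461·q_1 = (1.1905, 0.0952, -0.6190).
‖u_2‖ = 1.3452, so q_2 = (0.8850, 0.0708, -0.4602).
Qᵀb = (-2.1822, -1.4514).
Back-substitute: x_2 = -1.4514/1.3452 = -1.0789.
x_1 = (-2.1822 − 4.1461·(-1.0789))/4.5826 = 0.5000.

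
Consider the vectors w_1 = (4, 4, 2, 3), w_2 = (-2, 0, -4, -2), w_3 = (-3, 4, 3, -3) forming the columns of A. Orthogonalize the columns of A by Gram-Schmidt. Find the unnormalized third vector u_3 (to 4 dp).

q_1 = w_1/‖w_1‖ = (4, 4, 2, 3)/6.7082 = (0.5963, 0.5963, 0.2981, 0.4472).
r_{12} = q_1·w_2 = -3.2796.
u_2 = w_2 + 3.2796·q_1 = (-0.0444, 1.9556, -3.0222, -0.5333).
‖u_2‖ = 3.6393, so q_2 = (-0.0122, 0.5373, -0.8304, -0.1465).
r_{13} = q_1·w_3 = 0.1491; r_{23} = q_2·w_3 = 0.1343.
u_3 = w_3 − 0.1491·q_1 − 0.1343·q_2 = (-3.0872, 3.8389, 3.0671, -3.0470).

u_3 = (-3.0872, 3.8389, 3.0671, -3.0470)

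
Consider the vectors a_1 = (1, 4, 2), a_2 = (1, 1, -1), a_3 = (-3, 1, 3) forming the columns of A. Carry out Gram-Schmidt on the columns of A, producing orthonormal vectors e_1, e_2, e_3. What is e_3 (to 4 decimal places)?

e_3 = (-0.8165, 0.4082, -0.4082)

a_1 = (1, 4, 2); ‖a_1‖ = 4.5826, so e_1 = (0.2182, 0.8729, 0.4364).
e_1·a_2 = 0.2182·1 + 0.8729·1 + 0.4364·(-1) = 0.6547.
u_2 = a_2 − 0.6547·e_1 = (0.8571, 0.4286, -1.2857).
‖u_2‖ = 1.6036, so e_2 = (0.5345, 0.2673, -0.8018).
e_1·a_3 = 0.2182·(-3) + 0.8729·1 + 0.4364·3 = 1.5275; e_2·a_3 = 0.5345·(-3) + 0.2673·1 + (-0.8018)·3 = -3.7417.
u_3 = a_3 − 1.5275·e_1 + 3.7417·e_2 = (-1.3333, 0.6667, -0.6667).
‖u_3‖ = 1.6330, so e_3 = (-0.8165, 0.4082, -0.4082).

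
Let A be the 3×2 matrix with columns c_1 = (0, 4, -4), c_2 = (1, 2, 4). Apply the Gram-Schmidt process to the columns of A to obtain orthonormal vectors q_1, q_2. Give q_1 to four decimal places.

q_1 = c_1/‖c_1‖ = (0, 4, -4)/5.6569 = (0.0000, 0.7071, -0.7071).

q_1 = (0.0000, 0.7071, -0.7071)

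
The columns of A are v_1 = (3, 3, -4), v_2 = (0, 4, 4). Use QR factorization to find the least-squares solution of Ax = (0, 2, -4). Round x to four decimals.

x = (0.6269, -0.1716)

e_1 = v_1/‖v_1‖ = (3, 3, -4)/5.8310 = (0.5145, 0.5145, -0.6860).
r_{12} = e_1·v_2 = -0.6860.
u_2 = v_2 + 0.6860·e_1 = (0.3529, 4.3529, 3.5294).
‖u_2‖ = 5.6151, so e_2 = (0.0629, 0.7752, 0.6286).
Qᵀb = (3.7730, -0.9638).
Back-substitute: x_2 = -0.9638/5.6151 = -0.1716.
x_1 = (3.7730 + 0.6860·(-0.1716))/5.8310 = 0.6269.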